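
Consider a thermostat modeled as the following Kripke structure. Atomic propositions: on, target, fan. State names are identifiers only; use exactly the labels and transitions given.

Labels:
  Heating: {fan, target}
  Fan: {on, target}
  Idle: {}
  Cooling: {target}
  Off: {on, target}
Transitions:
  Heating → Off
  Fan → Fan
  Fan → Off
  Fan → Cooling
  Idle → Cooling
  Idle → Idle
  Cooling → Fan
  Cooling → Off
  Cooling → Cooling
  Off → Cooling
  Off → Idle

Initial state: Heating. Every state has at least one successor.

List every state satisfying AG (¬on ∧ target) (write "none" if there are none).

States satisfying ¬on ∧ target: {Heating, Cooling}.
States satisfying AG (¬on ∧ target): ∅.

none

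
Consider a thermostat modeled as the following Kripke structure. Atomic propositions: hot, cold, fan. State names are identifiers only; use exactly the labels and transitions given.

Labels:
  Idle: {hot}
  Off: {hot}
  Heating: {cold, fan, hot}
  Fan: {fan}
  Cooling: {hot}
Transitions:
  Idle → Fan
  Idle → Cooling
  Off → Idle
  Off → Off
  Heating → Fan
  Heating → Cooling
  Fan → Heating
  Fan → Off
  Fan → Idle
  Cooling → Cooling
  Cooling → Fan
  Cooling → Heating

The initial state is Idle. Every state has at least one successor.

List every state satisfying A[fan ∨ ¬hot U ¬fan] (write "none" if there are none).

{Idle, Off, Cooling}

States satisfying fan ∨ ¬hot: {Heating, Fan}.
States satisfying ¬fan: {Idle, Off, Cooling}.
States satisfying A[fan ∨ ¬hot U ¬fan]: {Idle, Off, Cooling}.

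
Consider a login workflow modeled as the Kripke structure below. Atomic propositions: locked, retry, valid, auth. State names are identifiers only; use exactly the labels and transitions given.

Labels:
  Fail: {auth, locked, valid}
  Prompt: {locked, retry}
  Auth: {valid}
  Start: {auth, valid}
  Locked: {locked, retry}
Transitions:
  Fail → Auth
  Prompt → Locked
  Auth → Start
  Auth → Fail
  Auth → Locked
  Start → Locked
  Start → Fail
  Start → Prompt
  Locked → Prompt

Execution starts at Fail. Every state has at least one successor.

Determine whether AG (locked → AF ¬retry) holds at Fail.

Does not hold

States satisfying locked → AF ¬retry: {Fail, Auth, Start}.
States satisfying AG (locked → AF ¬retry): ∅.
Locked is reachable from Fail and violates locked → AF ¬retry, so AG fails at Fail.
Fail ∉ Sat(AG (locked → AF ¬retry)).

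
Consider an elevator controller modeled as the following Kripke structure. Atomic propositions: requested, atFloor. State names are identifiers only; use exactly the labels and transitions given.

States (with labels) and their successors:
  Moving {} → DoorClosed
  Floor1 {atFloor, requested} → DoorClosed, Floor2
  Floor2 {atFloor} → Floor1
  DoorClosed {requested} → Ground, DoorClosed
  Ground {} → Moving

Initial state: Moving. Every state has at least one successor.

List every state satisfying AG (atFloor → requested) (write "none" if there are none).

States satisfying atFloor → requested: {Moving, Floor1, DoorClosed, Ground}.
States satisfying AG (atFloor → requested): {Moving, DoorClosed, Ground}.

{Moving, DoorClosed, Ground}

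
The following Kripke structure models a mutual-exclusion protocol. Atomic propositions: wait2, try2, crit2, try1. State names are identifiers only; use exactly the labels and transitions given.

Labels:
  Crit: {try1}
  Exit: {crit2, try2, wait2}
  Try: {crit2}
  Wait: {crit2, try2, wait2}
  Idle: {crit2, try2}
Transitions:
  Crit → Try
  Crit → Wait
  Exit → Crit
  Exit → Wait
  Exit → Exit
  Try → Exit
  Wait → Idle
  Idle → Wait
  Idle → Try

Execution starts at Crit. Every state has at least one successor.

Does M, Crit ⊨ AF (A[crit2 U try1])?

States satisfying A[crit2 U try1]: {Crit}.
States satisfying AF (A[crit2 U try1]): {Crit}.
Crit ∈ Sat(AF (A[crit2 U try1])).

Holds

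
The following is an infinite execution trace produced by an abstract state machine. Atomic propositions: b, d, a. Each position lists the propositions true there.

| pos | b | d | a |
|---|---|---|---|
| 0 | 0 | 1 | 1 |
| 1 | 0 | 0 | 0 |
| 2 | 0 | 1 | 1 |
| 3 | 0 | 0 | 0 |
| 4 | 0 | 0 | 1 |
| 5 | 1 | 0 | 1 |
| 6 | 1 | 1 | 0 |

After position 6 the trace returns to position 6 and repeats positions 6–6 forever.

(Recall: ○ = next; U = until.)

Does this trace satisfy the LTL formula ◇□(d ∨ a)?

Yes

□(d ∨ a) holds at position 4, which is reachable from 0, so ◇□(d ∨ a) holds.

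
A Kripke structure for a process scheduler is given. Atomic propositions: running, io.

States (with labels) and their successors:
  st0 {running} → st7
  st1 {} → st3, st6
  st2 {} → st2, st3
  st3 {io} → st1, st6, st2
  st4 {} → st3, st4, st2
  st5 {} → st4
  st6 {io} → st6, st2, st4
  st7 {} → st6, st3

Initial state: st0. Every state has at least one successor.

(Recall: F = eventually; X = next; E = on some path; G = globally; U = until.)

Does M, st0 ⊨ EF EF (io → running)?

Holds

States satisfying EF (io → running): {st0, st1, st2, st3, st4, st5, st6, st7}.
States satisfying EF EF (io → running): {st0, st1, st2, st3, st4, st5, st6, st7}.
Some path from st0 reaches a state where EF (io → running) holds.
st0 ∈ Sat(EF EF (io → running)).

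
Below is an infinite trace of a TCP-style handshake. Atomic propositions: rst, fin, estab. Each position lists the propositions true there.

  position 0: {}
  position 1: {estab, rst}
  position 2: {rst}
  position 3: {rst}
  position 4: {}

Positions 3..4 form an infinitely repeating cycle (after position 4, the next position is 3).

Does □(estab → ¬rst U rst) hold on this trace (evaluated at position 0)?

Satisfied

estab → ¬rst U rst holds at every position 0..4, and those are all positions ever visited, so □(estab → ¬rst U rst) holds.
Positions where estab holds: 1.
Check ¬rst U rst at each: 1→ok.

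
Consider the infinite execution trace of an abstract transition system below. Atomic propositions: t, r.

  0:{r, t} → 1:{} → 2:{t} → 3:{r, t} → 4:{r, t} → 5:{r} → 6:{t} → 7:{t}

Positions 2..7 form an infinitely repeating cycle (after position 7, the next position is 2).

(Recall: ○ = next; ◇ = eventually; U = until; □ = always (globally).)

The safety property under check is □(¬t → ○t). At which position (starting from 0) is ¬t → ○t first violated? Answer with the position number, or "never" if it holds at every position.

¬t → ○t holds at every position 0..7, and those are all the positions the trace ever visits, so the invariant □(¬t → ○t) is never violated.

never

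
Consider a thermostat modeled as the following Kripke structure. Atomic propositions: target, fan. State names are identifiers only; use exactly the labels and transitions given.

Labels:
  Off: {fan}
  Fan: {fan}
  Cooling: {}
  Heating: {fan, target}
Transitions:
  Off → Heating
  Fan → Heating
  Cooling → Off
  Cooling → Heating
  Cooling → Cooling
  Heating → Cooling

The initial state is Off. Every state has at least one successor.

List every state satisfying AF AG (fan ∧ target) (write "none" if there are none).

States satisfying AG (fan ∧ target): ∅.
States satisfying AF AG (fan ∧ target): ∅.

none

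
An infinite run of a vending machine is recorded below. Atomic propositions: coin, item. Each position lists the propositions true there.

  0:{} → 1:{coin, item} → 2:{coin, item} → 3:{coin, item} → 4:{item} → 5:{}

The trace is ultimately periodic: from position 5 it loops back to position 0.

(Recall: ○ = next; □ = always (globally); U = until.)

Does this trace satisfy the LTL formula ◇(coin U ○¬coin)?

Satisfied

coin U ○¬coin holds at position 1, which is reachable from 0, so ◇(coin U ○¬coin) holds.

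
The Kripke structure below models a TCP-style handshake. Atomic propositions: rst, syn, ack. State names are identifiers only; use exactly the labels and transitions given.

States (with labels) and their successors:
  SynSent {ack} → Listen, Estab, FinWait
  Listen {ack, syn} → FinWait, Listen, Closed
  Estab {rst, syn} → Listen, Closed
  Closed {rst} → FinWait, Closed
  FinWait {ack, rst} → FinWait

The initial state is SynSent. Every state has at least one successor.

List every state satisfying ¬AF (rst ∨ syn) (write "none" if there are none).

States satisfying rst ∨ syn: {Listen, Estab, Closed, FinWait}.
States satisfying AF (rst ∨ syn): {SynSent, Listen, Estab, Closed, FinWait}.
States satisfying ¬AF (rst ∨ syn): ∅.

none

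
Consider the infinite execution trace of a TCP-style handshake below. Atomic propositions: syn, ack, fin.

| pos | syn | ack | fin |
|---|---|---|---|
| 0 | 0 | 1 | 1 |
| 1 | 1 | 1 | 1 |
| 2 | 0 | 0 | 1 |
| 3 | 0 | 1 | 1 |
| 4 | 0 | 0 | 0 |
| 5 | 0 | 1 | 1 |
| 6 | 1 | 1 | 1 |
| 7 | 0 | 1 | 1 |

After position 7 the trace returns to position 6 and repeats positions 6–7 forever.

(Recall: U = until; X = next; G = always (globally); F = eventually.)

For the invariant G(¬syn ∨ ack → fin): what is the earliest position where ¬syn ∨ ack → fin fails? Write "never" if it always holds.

Check ¬syn ∨ ack → fin at each position in order: 0 ✓, 1 ✓, 2 ✓, 3 ✓.
At position 4 the labels are {}, so ¬syn ∨ ack → fin is false there. This is the first violation.

4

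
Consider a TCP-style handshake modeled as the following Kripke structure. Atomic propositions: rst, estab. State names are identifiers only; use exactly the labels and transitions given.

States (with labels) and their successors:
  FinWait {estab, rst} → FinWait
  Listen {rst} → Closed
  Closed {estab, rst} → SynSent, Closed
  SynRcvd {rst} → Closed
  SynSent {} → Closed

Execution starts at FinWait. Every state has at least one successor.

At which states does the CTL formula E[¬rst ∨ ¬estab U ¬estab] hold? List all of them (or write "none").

{Listen, SynRcvd, SynSent}

States satisfying ¬rst ∨ ¬estab: {Listen, SynRcvd, SynSent}.
States satisfying ¬estab: {Listen, SynRcvd, SynSent}.
States satisfying E[¬rst ∨ ¬estab U ¬estab]: {Listen, SynRcvd, SynSent}.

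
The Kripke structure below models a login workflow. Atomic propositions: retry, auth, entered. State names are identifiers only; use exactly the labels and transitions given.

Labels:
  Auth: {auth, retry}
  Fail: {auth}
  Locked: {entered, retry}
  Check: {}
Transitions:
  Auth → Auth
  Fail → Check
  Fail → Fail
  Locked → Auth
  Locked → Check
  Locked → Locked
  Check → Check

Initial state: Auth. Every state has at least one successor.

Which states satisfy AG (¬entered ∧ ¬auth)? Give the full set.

States satisfying ¬entered ∧ ¬auth: {Check}.
States satisfying AG (¬entered ∧ ¬auth): {Check}.

{Check}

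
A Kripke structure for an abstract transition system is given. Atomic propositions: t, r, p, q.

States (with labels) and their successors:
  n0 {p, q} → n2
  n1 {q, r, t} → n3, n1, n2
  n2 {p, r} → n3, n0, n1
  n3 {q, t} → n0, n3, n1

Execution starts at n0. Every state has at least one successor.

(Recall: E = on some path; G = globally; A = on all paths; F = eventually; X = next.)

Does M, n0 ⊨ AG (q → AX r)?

Violated

States satisfying q → AX r: {n0, n2}.
States satisfying AG (q → AX r): ∅.
n1 is reachable from n0 and violates q → AX r, so AG fails at n0.
n0 ∉ Sat(AG (q → AX r)).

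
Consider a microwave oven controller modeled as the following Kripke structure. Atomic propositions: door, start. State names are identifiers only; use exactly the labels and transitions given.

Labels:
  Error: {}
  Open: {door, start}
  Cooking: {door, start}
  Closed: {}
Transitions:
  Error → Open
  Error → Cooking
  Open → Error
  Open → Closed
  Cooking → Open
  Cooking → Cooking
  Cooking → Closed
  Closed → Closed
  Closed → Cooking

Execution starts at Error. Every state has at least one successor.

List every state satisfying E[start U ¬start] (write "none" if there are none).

{Error, Open, Cooking, Closed}

States satisfying start: {Open, Cooking}.
States satisfying ¬start: {Error, Closed}.
States satisfying E[start U ¬start]: {Error, Open, Cooking, Closed}.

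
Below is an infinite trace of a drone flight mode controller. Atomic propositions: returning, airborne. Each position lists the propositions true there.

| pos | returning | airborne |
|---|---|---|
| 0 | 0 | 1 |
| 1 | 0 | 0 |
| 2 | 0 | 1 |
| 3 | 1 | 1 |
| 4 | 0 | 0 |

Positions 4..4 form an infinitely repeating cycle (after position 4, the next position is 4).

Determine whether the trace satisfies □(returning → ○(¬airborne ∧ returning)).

returning → ○(¬airborne ∧ returning) must hold at every position from 0 onward. It fails at position 3, so □(returning → ○(¬airborne ∧ returning)) is false.
Positions where returning holds: 3.
Check ○(¬airborne ∧ returning) at each: 3→fails.

Does not hold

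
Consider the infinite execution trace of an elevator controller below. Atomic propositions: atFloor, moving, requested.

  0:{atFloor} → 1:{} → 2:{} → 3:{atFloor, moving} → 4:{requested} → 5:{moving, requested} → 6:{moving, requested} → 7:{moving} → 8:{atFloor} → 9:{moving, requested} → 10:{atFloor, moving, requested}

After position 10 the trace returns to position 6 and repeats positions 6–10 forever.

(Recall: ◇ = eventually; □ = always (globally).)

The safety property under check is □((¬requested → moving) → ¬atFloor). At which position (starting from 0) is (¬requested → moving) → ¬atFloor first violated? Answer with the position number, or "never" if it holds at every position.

3

Check (¬requested → moving) → ¬atFloor at each position in order: 0 ✓, 1 ✓, 2 ✓.
At position 3 the labels are {atFloor, moving}, so (¬requested → moving) → ¬atFloor is false there. This is the first violation.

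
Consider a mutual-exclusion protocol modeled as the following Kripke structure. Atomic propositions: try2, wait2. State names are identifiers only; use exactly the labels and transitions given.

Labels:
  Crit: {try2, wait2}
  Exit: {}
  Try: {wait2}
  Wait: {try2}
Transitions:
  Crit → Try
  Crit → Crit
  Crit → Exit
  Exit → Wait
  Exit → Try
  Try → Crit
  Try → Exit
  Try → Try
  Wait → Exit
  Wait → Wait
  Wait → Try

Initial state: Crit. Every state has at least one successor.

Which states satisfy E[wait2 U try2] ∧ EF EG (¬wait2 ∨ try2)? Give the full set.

{Crit, Try, Wait}

States satisfying wait2: {Crit, Try}.
States satisfying try2: {Crit, Wait}.
States satisfying E[wait2 U try2]: {Crit, Try, Wait}.
States satisfying EG (¬wait2 ∨ try2): {Crit, Exit, Wait}.
States satisfying EF EG (¬wait2 ∨ try2): {Crit, Exit, Try, Wait}.
States satisfying E[wait2 U try2] ∧ EF EG (¬wait2 ∨ try2): {Crit, Try, Wait}.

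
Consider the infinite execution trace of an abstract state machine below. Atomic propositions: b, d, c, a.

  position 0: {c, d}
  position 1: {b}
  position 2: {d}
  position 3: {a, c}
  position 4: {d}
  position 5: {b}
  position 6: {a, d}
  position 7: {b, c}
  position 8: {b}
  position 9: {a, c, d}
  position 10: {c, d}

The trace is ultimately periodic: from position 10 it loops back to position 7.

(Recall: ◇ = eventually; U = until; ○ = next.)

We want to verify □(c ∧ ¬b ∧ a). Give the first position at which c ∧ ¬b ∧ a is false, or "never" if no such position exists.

0

At position 0 the labels are {c, d}, so c ∧ ¬b ∧ a is false there. This is the first violation.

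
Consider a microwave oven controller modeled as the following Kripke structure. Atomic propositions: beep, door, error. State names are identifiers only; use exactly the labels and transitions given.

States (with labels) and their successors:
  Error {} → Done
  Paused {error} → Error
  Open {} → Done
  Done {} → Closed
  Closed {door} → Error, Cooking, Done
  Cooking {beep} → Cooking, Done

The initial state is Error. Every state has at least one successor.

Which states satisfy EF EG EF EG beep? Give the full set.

States satisfying EG EF EG beep: {Error, Paused, Open, Done, Closed, Cooking}.
States satisfying EF EG EF EG beep: {Error, Paused, Open, Done, Closed, Cooking}.

{Error, Paused, Open, Done, Closed, Cooking}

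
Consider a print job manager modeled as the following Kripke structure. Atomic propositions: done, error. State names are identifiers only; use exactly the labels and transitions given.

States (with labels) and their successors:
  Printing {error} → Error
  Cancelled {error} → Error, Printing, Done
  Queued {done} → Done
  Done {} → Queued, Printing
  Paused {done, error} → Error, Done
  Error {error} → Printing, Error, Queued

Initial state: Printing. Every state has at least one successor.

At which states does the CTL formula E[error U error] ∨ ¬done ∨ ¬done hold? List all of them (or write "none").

{Printing, Cancelled, Done, Paused, Error}

States satisfying error: {Printing, Cancelled, Paused, Error}.
States satisfying E[error U error]: {Printing, Cancelled, Paused, Error}.
States satisfying ¬done: {Printing, Cancelled, Done, Error}.
States satisfying ¬done ∨ ¬done: {Printing, Cancelled, Done, Error}.
States satisfying E[error U error] ∨ ¬done ∨ ¬done: {Printing, Cancelled, Done, Paused, Error}.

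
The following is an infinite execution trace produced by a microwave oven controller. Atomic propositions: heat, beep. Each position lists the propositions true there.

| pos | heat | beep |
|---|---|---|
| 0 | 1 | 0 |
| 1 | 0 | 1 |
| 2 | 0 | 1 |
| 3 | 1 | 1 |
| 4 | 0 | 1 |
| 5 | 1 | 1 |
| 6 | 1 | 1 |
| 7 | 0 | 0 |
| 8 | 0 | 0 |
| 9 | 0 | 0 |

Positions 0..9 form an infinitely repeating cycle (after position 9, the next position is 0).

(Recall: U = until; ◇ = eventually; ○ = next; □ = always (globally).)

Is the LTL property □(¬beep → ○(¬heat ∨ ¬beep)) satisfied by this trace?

¬beep → ○(¬heat ∨ ¬beep) holds at every position 0..9, and those are all positions ever visited, so □(¬beep → ○(¬heat ∨ ¬beep)) holds.
Positions where ¬beep holds: 0, 7, 8, 9.
Check ○(¬heat ∨ ¬beep) at each: 0→ok, 7→ok, 8→ok, 9→ok.

Yes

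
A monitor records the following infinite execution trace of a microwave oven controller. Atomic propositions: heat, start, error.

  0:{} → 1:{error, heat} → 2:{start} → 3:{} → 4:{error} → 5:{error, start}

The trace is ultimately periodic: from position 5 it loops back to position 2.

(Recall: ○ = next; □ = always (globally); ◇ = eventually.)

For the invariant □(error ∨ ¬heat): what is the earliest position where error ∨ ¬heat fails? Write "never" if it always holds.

error ∨ ¬heat holds at every position 0..5, and those are all the positions the trace ever visits, so the invariant □(error ∨ ¬heat) is never violated.

never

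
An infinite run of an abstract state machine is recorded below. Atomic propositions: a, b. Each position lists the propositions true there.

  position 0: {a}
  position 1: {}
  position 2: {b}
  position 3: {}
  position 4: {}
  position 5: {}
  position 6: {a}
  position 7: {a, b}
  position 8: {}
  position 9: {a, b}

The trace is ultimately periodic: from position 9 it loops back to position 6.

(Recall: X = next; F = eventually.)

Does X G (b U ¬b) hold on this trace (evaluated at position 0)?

Holds

The position after 0 is 1; G (b U ¬b) is true there.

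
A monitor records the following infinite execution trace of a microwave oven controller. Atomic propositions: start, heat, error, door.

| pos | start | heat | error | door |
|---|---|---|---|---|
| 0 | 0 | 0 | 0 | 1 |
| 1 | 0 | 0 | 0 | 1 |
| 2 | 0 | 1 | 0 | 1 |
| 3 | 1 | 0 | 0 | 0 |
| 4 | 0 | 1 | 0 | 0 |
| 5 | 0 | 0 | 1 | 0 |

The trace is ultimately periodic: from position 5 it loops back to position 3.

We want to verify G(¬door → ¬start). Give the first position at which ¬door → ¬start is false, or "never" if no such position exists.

3

Check ¬door → ¬start at each position in order: 0 ✓, 1 ✓, 2 ✓.
At position 3 the labels are {start}, so ¬door → ¬start is false there. This is the first violation.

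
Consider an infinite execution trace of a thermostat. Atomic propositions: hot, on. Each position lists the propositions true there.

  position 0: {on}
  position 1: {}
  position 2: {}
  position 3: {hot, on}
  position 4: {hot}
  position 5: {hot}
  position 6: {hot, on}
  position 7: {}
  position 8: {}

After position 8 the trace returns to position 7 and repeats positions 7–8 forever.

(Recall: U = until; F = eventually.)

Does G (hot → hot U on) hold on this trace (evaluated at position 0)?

hot → hot U on holds at every position 0..8, and those are all positions ever visited, so G (hot → hot U on) holds.
Positions where hot holds: 3, 4, 5, 6.
Check hot U on at each: 3→ok, 4→ok, 5→ok, 6→ok.

Holds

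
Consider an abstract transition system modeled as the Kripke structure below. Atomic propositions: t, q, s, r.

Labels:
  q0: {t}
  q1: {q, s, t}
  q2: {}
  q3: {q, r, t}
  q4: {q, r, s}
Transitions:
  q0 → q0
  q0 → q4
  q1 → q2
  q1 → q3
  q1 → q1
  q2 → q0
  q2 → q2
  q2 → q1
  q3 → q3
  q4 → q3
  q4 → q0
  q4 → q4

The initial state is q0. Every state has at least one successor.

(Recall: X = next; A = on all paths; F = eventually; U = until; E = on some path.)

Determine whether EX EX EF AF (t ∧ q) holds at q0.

States satisfying EX EF AF (t ∧ q): {q0, q1, q2, q3, q4}.
States satisfying EX EX EF AF (t ∧ q): {q0, q1, q2, q3, q4}.
q0 ∈ Sat(EX EX EF AF (t ∧ q)).

Satisfied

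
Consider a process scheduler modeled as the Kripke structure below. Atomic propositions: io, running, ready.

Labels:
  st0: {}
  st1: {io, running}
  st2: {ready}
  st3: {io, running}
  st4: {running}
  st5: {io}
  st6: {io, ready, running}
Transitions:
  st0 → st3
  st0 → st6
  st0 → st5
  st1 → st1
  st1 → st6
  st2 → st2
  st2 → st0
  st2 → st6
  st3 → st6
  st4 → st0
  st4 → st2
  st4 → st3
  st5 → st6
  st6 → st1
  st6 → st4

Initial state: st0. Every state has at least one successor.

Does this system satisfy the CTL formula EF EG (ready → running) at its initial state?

States satisfying EG (ready → running): {st0, st1, st3, st4, st5, st6}.
States satisfying EF EG (ready → running): {st0, st1, st2, st3, st4, st5, st6}.
Some path from st0 reaches a state where EG (ready → running) holds.
st0 ∈ Sat(EF EG (ready → running)).

Satisfied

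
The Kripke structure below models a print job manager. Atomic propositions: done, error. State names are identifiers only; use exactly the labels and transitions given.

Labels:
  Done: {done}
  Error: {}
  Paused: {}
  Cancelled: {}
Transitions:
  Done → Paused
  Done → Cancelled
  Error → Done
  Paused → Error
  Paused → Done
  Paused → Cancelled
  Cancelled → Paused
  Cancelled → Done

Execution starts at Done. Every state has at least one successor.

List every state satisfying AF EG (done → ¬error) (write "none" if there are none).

{Done, Error, Paused, Cancelled}

States satisfying EG (done → ¬error): {Done, Error, Paused, Cancelled}.
States satisfying AF EG (done → ¬error): {Done, Error, Paused, Cancelled}.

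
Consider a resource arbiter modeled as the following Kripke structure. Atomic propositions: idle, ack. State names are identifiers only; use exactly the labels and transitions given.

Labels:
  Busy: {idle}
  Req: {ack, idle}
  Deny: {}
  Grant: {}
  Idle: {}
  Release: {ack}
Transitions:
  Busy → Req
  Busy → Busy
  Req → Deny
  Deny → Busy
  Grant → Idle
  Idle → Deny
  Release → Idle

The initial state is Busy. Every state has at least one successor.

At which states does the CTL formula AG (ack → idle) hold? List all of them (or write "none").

States satisfying ack → idle: {Busy, Req, Deny, Grant, Idle}.
States satisfying AG (ack → idle): {Busy, Req, Deny, Grant, Idle}.

{Busy, Req, Deny, Grant, Idle}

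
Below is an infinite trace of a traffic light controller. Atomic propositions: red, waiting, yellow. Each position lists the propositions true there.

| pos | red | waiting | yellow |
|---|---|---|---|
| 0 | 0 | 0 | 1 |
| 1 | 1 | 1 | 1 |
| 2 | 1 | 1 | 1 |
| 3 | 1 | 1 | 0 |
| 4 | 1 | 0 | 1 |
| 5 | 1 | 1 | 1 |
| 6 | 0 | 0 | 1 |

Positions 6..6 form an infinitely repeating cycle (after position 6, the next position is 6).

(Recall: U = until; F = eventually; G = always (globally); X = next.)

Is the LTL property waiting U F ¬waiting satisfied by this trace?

Walking from position 0: F ¬waiting first holds at position 0, and waiting holds at every earlier position along the way, so waiting U F ¬waiting holds.

Satisfied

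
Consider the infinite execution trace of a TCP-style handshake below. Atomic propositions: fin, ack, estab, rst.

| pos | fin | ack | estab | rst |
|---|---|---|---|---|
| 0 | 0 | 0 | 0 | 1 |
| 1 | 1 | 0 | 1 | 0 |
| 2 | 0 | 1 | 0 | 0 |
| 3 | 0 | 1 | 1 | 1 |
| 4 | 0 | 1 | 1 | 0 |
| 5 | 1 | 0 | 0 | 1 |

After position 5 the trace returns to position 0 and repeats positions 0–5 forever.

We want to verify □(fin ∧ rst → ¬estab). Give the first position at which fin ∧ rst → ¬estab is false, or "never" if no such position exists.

fin ∧ rst → ¬estab holds at every position 0..5, and those are all the positions the trace ever visits, so the invariant □(fin ∧ rst → ¬estab) is never violated.

never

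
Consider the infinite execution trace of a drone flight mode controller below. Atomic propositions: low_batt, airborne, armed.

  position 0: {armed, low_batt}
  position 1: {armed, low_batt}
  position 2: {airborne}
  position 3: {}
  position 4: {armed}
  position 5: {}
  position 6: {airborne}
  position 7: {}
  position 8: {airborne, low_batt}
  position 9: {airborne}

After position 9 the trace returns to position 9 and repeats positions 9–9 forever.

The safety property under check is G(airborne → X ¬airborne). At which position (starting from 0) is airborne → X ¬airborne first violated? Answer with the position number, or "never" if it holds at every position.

Check airborne → X ¬airborne at each position in order: 0 ✓, 1 ✓, 2 ✓, 3 ✓, 4 ✓, 5 ✓, 6 ✓, 7 ✓.
At position 8 the labels are {airborne, low_batt} and the next position 9 has {airborne}, so airborne → X ¬airborne is false there. This is the first violation.

8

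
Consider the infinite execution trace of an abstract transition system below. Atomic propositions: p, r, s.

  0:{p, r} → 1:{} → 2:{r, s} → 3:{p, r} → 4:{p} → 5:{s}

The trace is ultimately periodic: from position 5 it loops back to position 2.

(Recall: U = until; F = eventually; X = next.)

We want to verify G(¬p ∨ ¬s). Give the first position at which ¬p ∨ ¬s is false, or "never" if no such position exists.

¬p ∨ ¬s holds at every position 0..5, and those are all the positions the trace ever visits, so the invariant G(¬p ∨ ¬s) is never violated.

never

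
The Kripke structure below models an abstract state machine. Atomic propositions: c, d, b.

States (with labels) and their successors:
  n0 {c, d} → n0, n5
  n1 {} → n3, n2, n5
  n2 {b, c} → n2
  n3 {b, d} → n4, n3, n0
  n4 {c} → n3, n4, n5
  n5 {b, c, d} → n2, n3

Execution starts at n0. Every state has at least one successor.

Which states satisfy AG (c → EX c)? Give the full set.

{n0, n1, n2, n3, n4, n5}

States satisfying c → EX c: {n0, n1, n2, n3, n4, n5}.
States satisfying AG (c → EX c): {n0, n1, n2, n3, n4, n5}.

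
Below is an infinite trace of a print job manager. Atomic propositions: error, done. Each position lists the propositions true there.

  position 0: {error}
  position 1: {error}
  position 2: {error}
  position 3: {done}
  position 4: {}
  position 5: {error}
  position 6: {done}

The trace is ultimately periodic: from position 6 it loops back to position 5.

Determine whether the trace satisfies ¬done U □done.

Violated

Walking from position 0: at position 3, □done has not yet held and ¬done fails, so ¬done U □done is false.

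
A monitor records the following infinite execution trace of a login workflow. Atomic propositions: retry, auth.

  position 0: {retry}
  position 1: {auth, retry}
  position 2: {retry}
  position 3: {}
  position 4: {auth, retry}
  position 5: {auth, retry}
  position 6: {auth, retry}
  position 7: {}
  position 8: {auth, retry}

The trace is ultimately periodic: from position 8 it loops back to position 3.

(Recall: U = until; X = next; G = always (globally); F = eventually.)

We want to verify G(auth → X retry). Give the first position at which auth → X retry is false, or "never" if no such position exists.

6

Check auth → X retry at each position in order: 0 ✓, 1 ✓, 2 ✓, 3 ✓, 4 ✓, 5 ✓.
At position 6 the labels are {auth, retry} and the next position 7 has {}, so auth → X retry is false there. This is the first violation.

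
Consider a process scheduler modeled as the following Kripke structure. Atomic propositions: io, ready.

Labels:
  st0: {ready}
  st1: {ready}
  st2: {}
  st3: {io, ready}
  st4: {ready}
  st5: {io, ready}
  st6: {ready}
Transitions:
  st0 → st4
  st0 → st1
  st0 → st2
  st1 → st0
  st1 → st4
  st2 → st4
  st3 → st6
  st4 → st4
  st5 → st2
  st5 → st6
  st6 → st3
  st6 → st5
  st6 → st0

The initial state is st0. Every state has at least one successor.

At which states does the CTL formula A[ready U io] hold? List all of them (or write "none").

States satisfying ready: {st0, st1, st3, st4, st5, st6}.
States satisfying io: {st3, st5}.
States satisfying A[ready U io]: {st3, st5}.

{st3, st5}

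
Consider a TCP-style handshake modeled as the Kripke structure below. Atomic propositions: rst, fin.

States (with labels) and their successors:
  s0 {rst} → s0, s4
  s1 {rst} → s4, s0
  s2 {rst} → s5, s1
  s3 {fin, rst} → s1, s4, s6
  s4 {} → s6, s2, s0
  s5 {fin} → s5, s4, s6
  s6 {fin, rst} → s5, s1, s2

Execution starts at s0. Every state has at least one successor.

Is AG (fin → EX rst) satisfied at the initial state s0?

Satisfied

States satisfying fin → EX rst: {s0, s1, s2, s3, s4, s5, s6}.
States satisfying AG (fin → EX rst): {s0, s1, s2, s3, s4, s5, s6}.
Every state reachable from s0 satisfies fin → EX rst.
s0 ∈ Sat(AG (fin → EX rst)).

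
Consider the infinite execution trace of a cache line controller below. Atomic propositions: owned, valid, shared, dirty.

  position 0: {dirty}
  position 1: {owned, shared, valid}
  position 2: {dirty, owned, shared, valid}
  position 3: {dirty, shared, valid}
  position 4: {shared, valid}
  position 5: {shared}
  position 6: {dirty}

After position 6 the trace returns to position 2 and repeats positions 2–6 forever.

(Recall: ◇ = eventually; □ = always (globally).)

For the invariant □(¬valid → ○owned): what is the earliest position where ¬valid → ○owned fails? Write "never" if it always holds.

5

Check ¬valid → ○owned at each position in order: 0 ✓, 1 ✓, 2 ✓, 3 ✓, 4 ✓.
At position 5 the labels are {shared} and the next position 6 has {dirty}, so ¬valid → ○owned is false there. This is the first violation.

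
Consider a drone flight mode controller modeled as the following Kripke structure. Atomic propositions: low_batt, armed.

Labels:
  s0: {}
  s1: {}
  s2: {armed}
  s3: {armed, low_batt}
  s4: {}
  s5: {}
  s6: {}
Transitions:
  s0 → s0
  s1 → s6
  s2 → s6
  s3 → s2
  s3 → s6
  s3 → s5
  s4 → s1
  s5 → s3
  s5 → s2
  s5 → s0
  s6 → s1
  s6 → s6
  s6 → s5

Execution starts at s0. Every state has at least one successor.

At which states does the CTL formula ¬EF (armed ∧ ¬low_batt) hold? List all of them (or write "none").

States satisfying armed ∧ ¬low_batt: {s2}.
States satisfying EF (armed ∧ ¬low_batt): {s1, s2, s3, s4, s5, s6}.
States satisfying ¬EF (armed ∧ ¬low_batt): {s0}.

{s0}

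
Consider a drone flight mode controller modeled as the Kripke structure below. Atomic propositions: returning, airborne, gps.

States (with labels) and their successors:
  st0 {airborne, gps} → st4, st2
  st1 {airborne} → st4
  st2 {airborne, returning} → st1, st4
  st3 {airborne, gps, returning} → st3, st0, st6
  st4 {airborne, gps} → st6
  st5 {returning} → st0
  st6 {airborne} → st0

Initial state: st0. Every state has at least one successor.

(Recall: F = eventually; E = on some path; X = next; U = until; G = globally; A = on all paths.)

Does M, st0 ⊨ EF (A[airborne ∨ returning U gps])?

States satisfying A[airborne ∨ returning U gps]: {st0, st1, st2, st3, st4, st5, st6}.
States satisfying EF (A[airborne ∨ returning U gps]): {st0, st1, st2, st3, st4, st5, st6}.
Some path from st0 reaches a state where A[airborne ∨ returning U gps] holds.
st0 ∈ Sat(EF (A[airborne ∨ returning U gps])).

Yes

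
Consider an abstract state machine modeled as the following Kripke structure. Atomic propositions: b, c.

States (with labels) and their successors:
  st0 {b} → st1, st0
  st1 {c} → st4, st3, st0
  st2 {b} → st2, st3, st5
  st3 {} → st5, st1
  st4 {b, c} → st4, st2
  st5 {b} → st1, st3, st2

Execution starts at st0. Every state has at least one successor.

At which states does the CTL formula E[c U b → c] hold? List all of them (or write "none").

States satisfying c: {st1, st4}.
States satisfying b → c: {st1, st3, st4}.
States satisfying E[c U b → c]: {st1, st3, st4}.

{st1, st3, st4}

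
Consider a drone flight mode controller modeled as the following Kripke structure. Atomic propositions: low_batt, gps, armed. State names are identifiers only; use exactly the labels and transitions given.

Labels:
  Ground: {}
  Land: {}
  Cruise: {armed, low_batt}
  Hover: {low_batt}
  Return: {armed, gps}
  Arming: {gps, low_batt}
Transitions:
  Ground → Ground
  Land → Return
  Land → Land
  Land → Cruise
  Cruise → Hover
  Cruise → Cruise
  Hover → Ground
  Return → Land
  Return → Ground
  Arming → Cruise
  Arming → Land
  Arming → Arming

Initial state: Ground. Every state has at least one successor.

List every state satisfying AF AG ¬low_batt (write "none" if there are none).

States satisfying AG ¬low_batt: {Ground}.
States satisfying AF AG ¬low_batt: {Ground, Hover}.

{Ground, Hover}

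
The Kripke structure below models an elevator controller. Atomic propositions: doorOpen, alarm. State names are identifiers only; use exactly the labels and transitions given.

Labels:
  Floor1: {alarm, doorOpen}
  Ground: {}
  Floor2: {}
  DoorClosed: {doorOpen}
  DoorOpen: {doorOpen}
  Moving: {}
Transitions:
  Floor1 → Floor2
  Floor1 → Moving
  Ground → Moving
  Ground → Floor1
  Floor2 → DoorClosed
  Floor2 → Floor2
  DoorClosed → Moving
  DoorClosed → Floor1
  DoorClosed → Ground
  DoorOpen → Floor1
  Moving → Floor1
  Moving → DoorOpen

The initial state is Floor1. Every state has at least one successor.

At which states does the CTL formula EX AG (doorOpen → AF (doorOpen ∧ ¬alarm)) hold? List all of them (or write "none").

none

States satisfying AG (doorOpen → AF (doorOpen ∧ ¬alarm)): ∅.
States satisfying EX AG (doorOpen → AF (doorOpen ∧ ¬alarm)): ∅.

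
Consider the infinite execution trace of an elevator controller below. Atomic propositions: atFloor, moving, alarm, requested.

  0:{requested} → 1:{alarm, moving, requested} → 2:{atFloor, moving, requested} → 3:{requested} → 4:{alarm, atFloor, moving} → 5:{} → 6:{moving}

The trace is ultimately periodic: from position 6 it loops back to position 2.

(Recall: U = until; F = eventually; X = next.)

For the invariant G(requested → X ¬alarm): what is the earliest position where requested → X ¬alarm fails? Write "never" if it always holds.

At position 0 the labels are {requested} and the next position 1 has {alarm, moving, requested}, so requested → X ¬alarm is false there. This is the first violation.

0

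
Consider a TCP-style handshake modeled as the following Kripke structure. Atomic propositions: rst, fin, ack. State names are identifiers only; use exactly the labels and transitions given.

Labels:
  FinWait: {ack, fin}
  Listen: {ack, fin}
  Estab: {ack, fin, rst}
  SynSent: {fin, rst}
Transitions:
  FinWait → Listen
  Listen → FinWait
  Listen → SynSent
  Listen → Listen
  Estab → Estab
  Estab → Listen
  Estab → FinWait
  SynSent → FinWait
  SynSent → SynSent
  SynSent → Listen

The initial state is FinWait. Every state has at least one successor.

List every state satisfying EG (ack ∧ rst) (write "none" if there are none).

{Estab}

States satisfying ack ∧ rst: {Estab}.
States satisfying EG (ack ∧ rst): {Estab}.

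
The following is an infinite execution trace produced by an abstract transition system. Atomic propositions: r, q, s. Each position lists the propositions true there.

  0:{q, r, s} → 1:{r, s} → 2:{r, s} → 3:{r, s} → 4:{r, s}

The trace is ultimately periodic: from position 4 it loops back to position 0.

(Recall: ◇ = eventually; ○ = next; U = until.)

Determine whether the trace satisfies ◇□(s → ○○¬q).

No

□(s → ○○¬q) is false at every position 0..4, so it never becomes true and ◇□(s → ○○¬q) fails.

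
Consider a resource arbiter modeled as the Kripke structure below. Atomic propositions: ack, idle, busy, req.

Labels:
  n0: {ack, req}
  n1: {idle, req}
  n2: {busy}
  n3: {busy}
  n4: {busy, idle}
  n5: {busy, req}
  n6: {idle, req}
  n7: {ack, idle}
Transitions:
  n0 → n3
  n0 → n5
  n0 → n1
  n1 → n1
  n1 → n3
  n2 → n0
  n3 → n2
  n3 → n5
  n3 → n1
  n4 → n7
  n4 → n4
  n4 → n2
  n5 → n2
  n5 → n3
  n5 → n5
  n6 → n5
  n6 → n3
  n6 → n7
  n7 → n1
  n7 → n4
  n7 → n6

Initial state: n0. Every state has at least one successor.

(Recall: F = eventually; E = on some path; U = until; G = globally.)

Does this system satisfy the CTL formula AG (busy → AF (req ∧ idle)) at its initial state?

Violated

States satisfying busy → AF (req ∧ idle): {n0, n1, n6, n7}.
States satisfying AG (busy → AF (req ∧ idle)): ∅.
n2 is reachable from n0 and violates busy → AF (req ∧ idle), so AG fails at n0.
n0 ∉ Sat(AG (busy → AF (req ∧ idle))).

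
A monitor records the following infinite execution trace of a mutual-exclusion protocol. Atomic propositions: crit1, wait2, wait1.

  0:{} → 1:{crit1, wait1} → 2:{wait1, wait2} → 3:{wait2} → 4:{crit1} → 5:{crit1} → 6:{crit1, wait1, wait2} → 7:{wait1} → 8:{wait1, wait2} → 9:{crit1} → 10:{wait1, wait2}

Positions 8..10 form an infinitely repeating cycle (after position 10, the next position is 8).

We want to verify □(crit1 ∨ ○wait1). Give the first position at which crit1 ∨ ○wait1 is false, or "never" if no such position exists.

2

Check crit1 ∨ ○wait1 at each position in order: 0 ✓, 1 ✓.
At position 2 the labels are {wait1, wait2} and the next position 3 has {wait2}, so crit1 ∨ ○wait1 is false there. This is the first violation.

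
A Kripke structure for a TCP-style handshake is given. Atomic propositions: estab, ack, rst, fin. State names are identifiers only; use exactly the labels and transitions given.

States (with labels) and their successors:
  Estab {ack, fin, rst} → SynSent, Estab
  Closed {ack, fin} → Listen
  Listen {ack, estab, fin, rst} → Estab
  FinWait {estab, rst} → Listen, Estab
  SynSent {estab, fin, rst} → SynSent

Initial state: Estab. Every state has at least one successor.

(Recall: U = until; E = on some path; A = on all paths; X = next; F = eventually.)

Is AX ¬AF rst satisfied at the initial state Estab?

No

States satisfying ¬AF rst: ∅.
States satisfying AX ¬AF rst: ∅.
Estab ∉ Sat(AX ¬AF rst).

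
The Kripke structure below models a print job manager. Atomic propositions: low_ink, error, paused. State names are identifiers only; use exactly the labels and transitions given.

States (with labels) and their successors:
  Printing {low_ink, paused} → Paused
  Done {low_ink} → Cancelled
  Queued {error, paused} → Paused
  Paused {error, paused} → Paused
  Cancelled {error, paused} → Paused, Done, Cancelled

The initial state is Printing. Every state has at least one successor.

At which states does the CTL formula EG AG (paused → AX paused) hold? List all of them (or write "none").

States satisfying AG (paused → AX paused): {Printing, Queued, Paused}.
States satisfying EG AG (paused → AX paused): {Printing, Queued, Paused}.

{Printing, Queued, Paused}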